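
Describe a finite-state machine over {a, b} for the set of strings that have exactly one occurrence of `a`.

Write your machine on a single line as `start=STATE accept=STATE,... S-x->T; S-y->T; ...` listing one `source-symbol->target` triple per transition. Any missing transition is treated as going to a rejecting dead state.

start=s0; accept=s1; s0-a->s1; s0-b->s0; s1-a->s2; s1-b->s1; s2-a->s2; s2-b->s2

Only the number of `a`s matters, and only up to 2. Make a chain s0 → s1 → s2 advanced by each `a` (with s2 absorbing); every other symbol self-loops. The accepting set is {s1}.
3 states suffice.
        a   b  
>  s0   s1  s0 
 * s1   s2  s1 
   s2   s2  s2 
(> = start, * = accepting)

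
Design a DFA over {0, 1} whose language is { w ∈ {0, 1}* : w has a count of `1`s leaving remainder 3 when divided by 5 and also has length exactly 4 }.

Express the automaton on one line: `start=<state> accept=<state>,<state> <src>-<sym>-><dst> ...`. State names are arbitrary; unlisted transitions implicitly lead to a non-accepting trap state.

start=q0 accept=q8 q0-0->q1 q0-1->q2 q1-0->q3 q1-1->q4 q2-0->q4 q2-1->q5 q3-0->q3 q3-1->q3 q4-0->q3 q4-1->q6 q5-0->q6 q5-1->q7 q6-0->q3 q6-1->q8 q7-0->q8 q7-1->q3 q8-0->q3 q8-1->q3

Run two small machines in parallel and take their product. One (5 states) tracks the count of `1`s modulo 5; the other (6 states) tracks the input length, saturating at 5. Each combined state is a pair, one component from each; accept when both components accept. Minimizing collapses redundant product states.
9 states suffice.
        0   1  
>  q0   q1  q2 
   q1   q3  q4 
   q2   q4  q5 
   q3   q3  q3 
   q4   q3  q6 
   q5   q6  q7 
   q6   q3  q8 
   q7   q8  q3 
 * q8   q3  q3 
(> = start, * = accepting)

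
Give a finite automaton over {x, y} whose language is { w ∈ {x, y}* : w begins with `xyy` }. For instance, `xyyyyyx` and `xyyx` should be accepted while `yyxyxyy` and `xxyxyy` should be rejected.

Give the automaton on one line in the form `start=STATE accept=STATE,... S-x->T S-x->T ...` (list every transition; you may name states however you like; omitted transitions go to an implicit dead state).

Check the first 3 symbols one by one: A through C record how many have matched `xyy` so far; any wrong symbol goes to the dead state E. After all 3 match we enter the accepting sink D.
       x  y 
>  A   B  E 
   B   E  C 
   C   E  D 
 * D   D  D 
   E   E  E 
(> = start, * = accepting)

start=A accept=D A-x->B A-y->E B-x->E B-y->C C-x->E C-y->D D-x->D D-y->D E-x->E E-y->E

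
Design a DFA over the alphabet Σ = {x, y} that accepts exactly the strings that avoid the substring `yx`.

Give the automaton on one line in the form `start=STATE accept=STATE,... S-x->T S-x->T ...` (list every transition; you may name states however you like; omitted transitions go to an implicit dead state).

start=S0 accept=S0,S1 S0-x->S0 S0-y->S1 S1-x->S2 S1-y->S1 S2-x->S2 S2-y->S2

This is the complement of 'contains `yx`'. Use the same substring-matching states — S0 through S2 holding how much of `yx` has just been matched — but flip the accepting set: everything except the trap S2 accepts.
3 states suffice.
        x   y  
>* S0   S0  S1 
 * S1   S2  S1 
   S2   S2  S2 
(> = start, * = accepting)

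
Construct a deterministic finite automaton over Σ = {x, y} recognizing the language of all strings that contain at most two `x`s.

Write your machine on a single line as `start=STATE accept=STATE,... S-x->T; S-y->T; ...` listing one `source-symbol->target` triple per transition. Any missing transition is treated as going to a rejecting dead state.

start=S0; accept=S0,S1,S2; S0-x->S1; S0-y->S0; S1-x->S2; S1-y->S1; S2-x->S3; S2-y->S2; S3-x->S3; S3-y->S3

Only the number of `x`s matters, and only up to 3. Make a chain S0 → S1 → S2 → S3 advanced by each `x` (with S3 absorbing); every other symbol self-loops. The accepting set is {S0, S1, S2}.
A 4-state machine:
        x   y  
>* S0   S1  S0 
 * S1   S2  S1 
 * S2   S3  S2 
   S3   S3  S3 
(> = start, * = accepting)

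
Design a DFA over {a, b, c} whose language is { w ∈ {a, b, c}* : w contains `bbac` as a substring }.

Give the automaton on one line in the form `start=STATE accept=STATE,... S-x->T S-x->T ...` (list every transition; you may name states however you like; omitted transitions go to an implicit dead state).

start=S0 accept=S4 S0-a->S0 S0-b->S1 S0-c->S0 S1-a->S0 S1-b->S2 S1-c->S0 S2-a->S3 S2-b->S2 S2-c->S0 S3-a->S0 S3-b->S1 S3-c->S4 S4-a->S4 S4-b->S4 S4-c->S4

Track how much of `bbac` has been matched so far: state S0 is no progress, S4 is the absorbing accept state reached once `bbac` has occurred. Intermediate states record partial matches; on a mismatch, fall back to the longest reusable overlap.
With 5 states:
        a   b   c  
>  S0   S0  S1  S0 
   S1   S0  S2  S0 
   S2   S3  S2  S0 
   S3   S0  S1  S4 
 * S4   S4  S4  S4 
(> = start, * = accepting)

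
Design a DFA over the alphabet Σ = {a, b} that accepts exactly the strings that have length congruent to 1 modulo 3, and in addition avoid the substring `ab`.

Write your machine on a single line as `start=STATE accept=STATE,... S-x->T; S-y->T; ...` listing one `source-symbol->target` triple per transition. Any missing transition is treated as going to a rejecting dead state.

Run two small machines in parallel and take their product. The first has 3 states tracking the input length modulo 3; the second has 3 states tracking partial matches of the forbidden pattern `ab`. A product state is a pair (one from each), accepting exactly when both do. After merging equivalent states the machine shrinks.
A 7-state machine:
        a   b  
>  q0   q1  q2 
 * q1   q3  q4 
 * q2   q3  q5 
   q3   q6  q4 
   q4   q4  q4 
   q5   q6  q0 
   q6   q1  q4 
(> = start, * = accepting)

start=q0; accept=q1,q2; q0-a->q1; q0-b->q2; q1-a->q3; q1-b->q4; q2-a->q3; q2-b->q5; q3-a->q6; q3-b->q4; q4-a->q4; q4-b->q4; q5-a->q6; q5-b->q0; q6-a->q1; q6-b->q4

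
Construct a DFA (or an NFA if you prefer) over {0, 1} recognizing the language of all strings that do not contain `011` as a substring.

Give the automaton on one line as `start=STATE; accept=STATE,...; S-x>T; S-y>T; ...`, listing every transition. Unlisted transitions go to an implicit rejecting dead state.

start=q0; accept=q0,q1,q2; q0-0>q1; q0-1>q0; q1-0>q1; q1-1>q2; q2-0>q1; q2-1>q3; q3-0>q3; q3-1>q3

This is the complement of 'contains `011`'. Use the same substring-matching states — q0 through q3 holding how much of `011` has just been matched — but flip the accepting set: everything except the trap q3 accepts.
With 4 states:
        0   1  
>* q0   q1  q0 
 * q1   q1  q2 
 * q2   q1  q3 
   q3   q3  q3 
(> = start, * = accepting)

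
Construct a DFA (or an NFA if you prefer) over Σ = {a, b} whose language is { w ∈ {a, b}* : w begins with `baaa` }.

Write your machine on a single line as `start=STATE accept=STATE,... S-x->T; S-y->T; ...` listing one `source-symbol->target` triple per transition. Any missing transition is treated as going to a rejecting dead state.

Walk along `baaa` while the input agrees: from q0 take `b` to q1, and so on. Any deviation drops to the rejecting sink q5. Once q4 is reached the prefix is confirmed and every continuation is accepted.
With 6 states:
        a   b  
>  q0   q5  q1 
   q1   q2  q5 
   q2   q3  q5 
   q3   q4  q5 
 * q4   q4  q4 
   q5   q5  q5 
(> = start, * = accepting)

start=q0; accept=q4; q0-a->q5; q0-b->q1; q1-a->q2; q1-b->q5; q2-a->q3; q2-b->q5; q3-a->q4; q3-b->q5; q4-a->q4; q4-b->q4; q5-a->q5; q5-b->q5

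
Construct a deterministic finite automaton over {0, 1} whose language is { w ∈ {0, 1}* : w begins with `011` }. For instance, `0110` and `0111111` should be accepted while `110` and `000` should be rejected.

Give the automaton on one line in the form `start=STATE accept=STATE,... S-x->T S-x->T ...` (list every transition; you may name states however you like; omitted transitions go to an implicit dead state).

start=q0 accept=q3 q0-0->q1 q0-1->q4 q1-0->q4 q1-1->q2 q2-0->q4 q2-1->q3 q3-0->q3 q3-1->q3 q4-0->q4 q4-1->q4

Walk along `011` while the input agrees: from q0 take `0` to q1, and so on. Any deviation drops to the rejecting sink q4. Once q3 is reached the prefix is confirmed and every continuation is accepted.
5 states suffice.
        0   1  
>  q0   q1  q4 
   q1   q4  q2 
   q2   q4  q3 
 * q3   q3  q3 
   q4   q4  q4 
(> = start, * = accepting)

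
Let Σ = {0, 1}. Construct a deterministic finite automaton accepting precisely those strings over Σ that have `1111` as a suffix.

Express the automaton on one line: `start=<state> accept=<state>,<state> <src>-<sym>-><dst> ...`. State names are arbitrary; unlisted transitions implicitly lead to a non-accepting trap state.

Remember how much of `1111` the current input suffix matches. State q0 means no match yet; q1 means the last symbol is `1`; q2 means the last 2 symbols are `11`; q3 means the last 3 symbols are `111`; q4 means the last 4 symbols are `1111`. Only q4 accepts. On a mismatch, fall back to the longest proper suffix that is still a prefix of `1111`.
        0   1  
>  q0   q0  q1 
   q1   q0  q2 
   q2   q0  q3 
   q3   q0  q4 
 * q4   q0  q4 
(> = start, * = accepting)

start=q0 accept=q4 q0-0->q0 q0-1->q1 q1-0->q0 q1-1->q2 q2-0->q0 q2-1->q3 q3-0->q0 q3-1->q4 q4-0->q0 q4-1->q4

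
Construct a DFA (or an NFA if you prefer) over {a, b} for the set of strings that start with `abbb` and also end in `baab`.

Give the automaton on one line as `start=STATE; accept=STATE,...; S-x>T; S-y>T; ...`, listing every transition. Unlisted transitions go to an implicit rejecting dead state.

start=q0; accept=q9; q0-a>q1; q0-b>q2; q1-a>q2; q1-b>q3; q2-a>q2; q2-b>q2; q3-a>q2; q3-b>q4; q4-a>q2; q4-b>q5; q5-a>q6; q5-b>q5; q6-a>q7; q6-b>q5; q7-a>q8; q7-b>q9; q8-a>q8; q8-b>q5; q9-a>q6; q9-b>q5

Run two small machines in parallel and take their product. The first has 6 states tracking whether the input so far still matches the prefix `abbb`; the second has 5 states tracking how much of the suffix `baab` has currently been matched. A product state is a pair (one from each), accepting exactly when both do. After merging equivalent states the machine shrinks.
10 states suffice.
        a   b  
>  q0   q1  q2 
   q1   q2  q3 
   q2   q2  q2 
   q3   q2  q4 
   q4   q2  q5 
   q5   q6  q5 
   q6   q7  q5 
   q7   q8  q9 
   q8   q8  q5 
 * q9   q6  q5 
(> = start, * = accepting)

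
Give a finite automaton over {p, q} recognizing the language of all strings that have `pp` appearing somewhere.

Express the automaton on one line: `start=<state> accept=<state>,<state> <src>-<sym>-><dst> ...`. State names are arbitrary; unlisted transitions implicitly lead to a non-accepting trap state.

start=A accept=C A-p->B A-q->A B-p->C B-q->A C-p->C C-q->C

States A..B record the length of the longest prefix of `pp` that matches the current input suffix. Reaching C means `pp` has been seen, and we stay there forever. Accept from C.
A 3-state machine:
       p  q 
>  A   B  A 
   B   C  A 
 * C   C  C 
(> = start, * = accepting)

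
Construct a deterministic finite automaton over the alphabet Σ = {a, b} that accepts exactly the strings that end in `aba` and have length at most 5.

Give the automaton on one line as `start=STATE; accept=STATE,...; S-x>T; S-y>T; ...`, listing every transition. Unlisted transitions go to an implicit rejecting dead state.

Build one automaton per condition and run them in lockstep. The first has 4 states tracking how much of the suffix `aba` has currently been matched; the second has 7 states tracking the input length, saturating at 6. A product state is a pair (one from each), accepting exactly when both do. Equivalent product states are then merged.
          a    b  
>  s0     s1   s2 
   s1     s3   s4 
   s2     s3   s5 
   s3     s6   s7 
   s4     s8   s9 
   s5     s6   s9 
   s6     s9   s7 
   s7    s10   s9 
 * s8     s9   s7 
   s9     s9   s9 
 * s10    s9   s9 
(> = start, * = accepting)

start=s0; accept=s8,s10; s0-a>s1; s0-b>s2; s1-a>s3; s1-b>s4; s2-a>s3; s2-b>s5; s3-a>s6; s3-b>s7; s4-a>s8; s4-b>s9; s5-a>s6; s5-b>s9; s6-a>s9; s6-b>s7; s7-a>s10; s7-b>s9; s8-a>s9; s8-b>s7; s9-a>s9; s9-b>s9; s10-a>s9; s10-b>s9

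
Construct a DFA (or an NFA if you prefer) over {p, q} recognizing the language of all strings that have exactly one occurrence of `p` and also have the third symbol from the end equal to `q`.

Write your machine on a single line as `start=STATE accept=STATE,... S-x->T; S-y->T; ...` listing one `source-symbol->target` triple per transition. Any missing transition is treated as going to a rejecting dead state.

start=s0; accept=s12,s13,s18; s0-p->s1; s0-q->s2; s1-p->s3; s1-q->s4; s2-p->s5; s2-q->s6; s3-p->s7; s3-q->s8; s4-p->s9; s4-q->s10; s5-p->s11; s5-q->s12; s6-p->s13; s6-q->s14; s7-p->s7; s7-q->s8; s8-p->s9; s8-q->s15; s9-p->s11; s9-q->s16; s10-p->s17; s10-q->s18; s11-p->s7; s11-q->s8; s12-p->s9; s12-q->s10; s13-p->s11; s13-q->s12; s14-p->s13; s14-q->s14; s15-p->s17; s15-q->s19; s16-p->s9; s16-q->s15; s17-p->s11; s17-q->s16; s18-p->s17; s18-q->s18; s19-p->s17; s19-q->s19

Handle the two conditions separately and then intersect. The first has 3 states tracking the count of `p`s, saturating at 2; the second has 15 states tracking the last 3 symbols read. A product state is a pair (one from each), accepting exactly when both do.
          p    q  
>  s0     s1   s2 
   s1     s3   s4 
   s2     s5   s6 
   s3     s7   s8 
   s4     s9  s10 
   s5    s11  s12 
   s6    s13  s14 
   s7     s7   s8 
   s8     s9  s15 
   s9    s11  s16 
   s10   s17  s18 
   s11    s7   s8 
 * s12    s9  s10 
 * s13   s11  s12 
   s14   s13  s14 
   s15   s17  s19 
   s16    s9  s15 
   s17   s11  s16 
 * s18   s17  s18 
   s19   s17  s19 
(> = start, * = accepting)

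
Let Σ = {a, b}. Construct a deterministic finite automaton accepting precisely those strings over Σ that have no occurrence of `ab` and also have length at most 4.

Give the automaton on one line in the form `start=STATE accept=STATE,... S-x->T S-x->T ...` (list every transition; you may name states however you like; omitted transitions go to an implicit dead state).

Handle the two conditions separately and then intersect. The first has 3 states tracking partial matches of the forbidden pattern `ab`; the second has 6 states tracking the input length, saturating at 5. A product state is a pair (one from each), accepting exactly when both do. Minimizing collapses redundant product states.
With 9 states:
        a   b  
>* S0   S1  S2 
 * S1   S3  S4 
 * S2   S3  S5 
 * S3   S6  S4 
   S4   S4  S4 
 * S5   S6  S7 
 * S6   S8  S4 
 * S7   S8  S8 
 * S8   S4  S4 
(> = start, * = accepting)

start=S0 accept=S0,S1,S2,S3,S5,S6,S7,S8 S0-a->S1 S0-b->S2 S1-a->S3 S1-b->S4 S2-a->S3 S2-b->S5 S3-a->S6 S3-b->S4 S4-a->S4 S4-b->S4 S5-a->S6 S5-b->S7 S6-a->S8 S6-b->S4 S7-a->S8 S7-b->S8 S8-a->S4 S8-b->S4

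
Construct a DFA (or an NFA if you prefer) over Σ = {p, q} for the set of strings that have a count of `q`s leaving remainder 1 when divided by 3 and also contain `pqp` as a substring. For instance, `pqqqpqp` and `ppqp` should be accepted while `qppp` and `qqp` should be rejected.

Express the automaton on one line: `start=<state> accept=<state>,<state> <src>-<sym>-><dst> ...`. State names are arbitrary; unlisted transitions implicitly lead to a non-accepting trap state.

Handle the two conditions separately and then intersect. One (3 states) tracks the count of `q`s modulo 3; the other (4 states) tracks whether and how much of `pqp` has been seen. Each combined state is a pair, one component from each; accept when both components accept.
          p    q  
>  s0     s1   s2 
   s1     s1   s3 
   s2     s4   s5 
   s3     s6   s5 
   s4     s4   s7 
   s5     s8   s0 
 * s6     s6   s9 
   s7     s9   s0 
   s8     s8  s10 
   s9     s9  s11 
   s10   s11   s2 
   s11   s11   s6 
(> = start, * = accepting)

start=s0 accept=s6 s0-p->s1 s0-q->s2 s1-p->s1 s1-q->s3 s2-p->s4 s2-q->s5 s3-p->s6 s3-q->s5 s4-p->s4 s4-q->s7 s5-p->s8 s5-q->s0 s6-p->s6 s6-q->s9 s7-p->s9 s7-q->s0 s8-p->s8 s8-q->s10 s9-p->s9 s9-q->s11 s10-p->s11 s10-q->s2 s11-p->s11 s11-q->s6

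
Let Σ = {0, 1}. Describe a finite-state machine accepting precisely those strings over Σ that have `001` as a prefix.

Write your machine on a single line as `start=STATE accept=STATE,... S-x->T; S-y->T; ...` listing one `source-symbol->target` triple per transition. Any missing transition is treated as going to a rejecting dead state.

Check the first 3 symbols one by one: A through C record how many have matched `001` so far; any wrong symbol goes to the dead state E. After all 3 match we enter the accepting sink D.
       0  1 
>  A   B  E 
   B   C  E 
   C   E  D 
 * D   D  D 
   E   E  E 
(> = start, * = accepting)

start=A; accept=D; A-0->B; A-1->E; B-0->C; B-1->E; C-0->E; C-1->D; D-0->D; D-1->D; E-0->E; E-1->E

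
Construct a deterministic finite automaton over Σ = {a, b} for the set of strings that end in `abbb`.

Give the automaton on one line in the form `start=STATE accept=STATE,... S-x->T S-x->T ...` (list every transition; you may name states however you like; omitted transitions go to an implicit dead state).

Remember how much of `abbb` the current input suffix matches. State q0 means no match yet; q1 means the last symbol is `a`; q2 means the last 2 symbols are `ab`; q3 means the last 3 symbols are `abb`; q4 means the last 4 symbols are `abbb`. Only q4 accepts. On a mismatch, fall back to the longest proper suffix that is still a prefix of `abbb`.
5 states suffice.
        a   b  
>  q0   q1  q0 
   q1   q1  q2 
   q2   q1  q3 
   q3   q1  q4 
 * q4   q1  q0 
(> = start, * = accepting)

start=q0 accept=q4 q0-a->q1 q0-b->q0 q1-a->q1 q1-b->q2 q2-a->q1 q2-b->q3 q3-a->q1 q3-b->q4 q4-a->q1 q4-b->q0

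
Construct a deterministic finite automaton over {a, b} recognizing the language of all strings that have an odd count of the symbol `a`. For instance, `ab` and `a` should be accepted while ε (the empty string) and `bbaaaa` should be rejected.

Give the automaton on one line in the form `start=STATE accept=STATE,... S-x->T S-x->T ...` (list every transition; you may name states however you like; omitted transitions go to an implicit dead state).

start=q0 accept=q1 q0-a->q1 q0-b->q0 q1-a->q0 q1-b->q1

The only thing that matters is how many `a`s have appeared, reduced mod 2. Use one state per residue: q0 for 0, …, q1 for 1. Reading `a` moves to the next residue; anything else stays put. q1 is accepting.
A 2-state machine:
        a   b  
>  q0   q1  q0 
 * q1   q0  q1 
(> = start, * = accepting)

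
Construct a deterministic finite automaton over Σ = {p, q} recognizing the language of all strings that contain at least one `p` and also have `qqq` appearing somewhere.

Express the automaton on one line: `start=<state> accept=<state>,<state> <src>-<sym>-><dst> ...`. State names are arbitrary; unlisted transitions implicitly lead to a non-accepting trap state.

start=A accept=K,L A-p->B A-q->C B-p->D B-q->E C-p->B C-q->F D-p->D D-q->G E-p->D E-q->H F-p->B F-q->I G-p->D G-q->J H-p->D H-q->K I-p->K I-q->I J-p->D J-q->L K-p->L K-q->K L-p->L L-q->L

Handle the two conditions separately and then intersect. One (3 states) tracks the count of `p`s, saturating at 2; the other (4 states) tracks whether and how much of `qqq` has been seen. Each combined state is a pair, one component from each; accept when both components accept.
12 states suffice.
       p  q 
>  A   B  C 
   B   D  E 
   C   B  F 
   D   D  G 
   E   D  H 
   F   B  I 
   G   D  J 
   H   D  K 
   I   K  I 
   J   D  L 
 * K   L  K 
 * L   L  L 
(> = start, * = accepting)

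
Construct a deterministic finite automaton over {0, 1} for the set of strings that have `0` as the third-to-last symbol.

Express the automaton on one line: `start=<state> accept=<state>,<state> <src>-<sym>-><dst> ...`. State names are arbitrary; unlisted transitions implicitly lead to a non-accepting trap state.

start=q0 accept=q7,q8,q9,q10 q0-0->q1 q0-1->q2 q1-0->q3 q1-1->q4 q2-0->q5 q2-1->q6 q3-0->q7 q3-1->q8 q4-0->q9 q4-1->q10 q5-0->q11 q5-1->q12 q6-0->q13 q6-1->q14 q7-0->q7 q7-1->q8 q8-0->q9 q8-1->q10 q9-0->q11 q9-1->q12 q10-0->q13 q10-1->q14 q11-0->q7 q11-1->q8 q12-0->q9 q12-1->q10 q13-0->q11 q13-1->q12 q14-0->q13 q14-1->q14

Because acceptance depends on a position counted from the end, the machine has to buffer the most recent 3 symbols. Make each state the string of the last up-to-3 symbols read; on input `x` shift the window left and append `x`. Accept when the buffered window has length 3 and begins with `0`.
A 15-state machine:
          0    1  
>  q0     q1   q2 
   q1     q3   q4 
   q2     q5   q6 
   q3     q7   q8 
   q4     q9  q10 
   q5    q11  q12 
   q6    q13  q14 
 * q7     q7   q8 
 * q8     q9  q10 
 * q9    q11  q12 
 * q10   q13  q14 
   q11    q7   q8 
   q12    q9  q10 
   q13   q11  q12 
   q14   q13  q14 
(> = start, * = accepting)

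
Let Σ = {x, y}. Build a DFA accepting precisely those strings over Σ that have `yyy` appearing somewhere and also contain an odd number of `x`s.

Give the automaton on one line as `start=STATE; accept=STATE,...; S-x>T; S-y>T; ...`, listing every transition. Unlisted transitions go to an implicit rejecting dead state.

start=A; accept=H; A-x>B; A-y>C; B-x>A; B-y>D; C-x>B; C-y>E; D-x>A; D-y>F; E-x>B; E-y>G; F-x>A; F-y>H; G-x>H; G-y>G; H-x>G; H-y>H

Run two small machines in parallel and take their product. One (4 states) tracks whether and how much of `yyy` has been seen; the other (2 states) tracks the count of `x`s modulo 2. Each combined state is a pair, one component from each; accept when both components accept.
8 states suffice.
       x  y 
>  A   B  C 
   B   A  D 
   C   B  E 
   D   A  F 
   E   B  G 
   F   A  H 
   G   H  G 
 * H   G  H 
(> = start, * = accepting)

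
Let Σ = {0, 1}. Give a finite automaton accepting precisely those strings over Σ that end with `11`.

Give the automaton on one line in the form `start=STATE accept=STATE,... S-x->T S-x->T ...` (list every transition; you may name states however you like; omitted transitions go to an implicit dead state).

Let each state record the length of the longest suffix of the input read so far that is also a prefix of `11`. q1 means the last symbol is `1`; q2 means the last 2 symbols are `11`. Accept only at q2, where the string currently ends in `11`.
        0   1  
>  q0   q0  q1 
   q1   q0  q2 
 * q2   q0  q2 
(> = start, * = accepting)

start=q0 accept=q2 q0-0->q0 q0-1->q1 q1-0->q0 q1-1->q2 q2-0->q0 q2-1->q2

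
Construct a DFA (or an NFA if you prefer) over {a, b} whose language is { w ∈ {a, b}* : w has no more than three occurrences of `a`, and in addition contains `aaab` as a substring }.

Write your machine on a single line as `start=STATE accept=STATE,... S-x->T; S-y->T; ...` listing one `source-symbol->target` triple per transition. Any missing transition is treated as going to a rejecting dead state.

start=q0; accept=q8; q0-a->q1; q0-b->q0; q1-a->q2; q1-b->q3; q2-a->q4; q2-b->q5; q3-a->q6; q3-b->q3; q4-a->q7; q4-b->q8; q5-a->q9; q5-b->q5; q6-a->q10; q6-b->q5; q7-a->q7; q7-b->q11; q8-a->q11; q8-b->q8; q9-a->q12; q9-b->q13; q10-a->q7; q10-b->q13; q11-a->q11; q11-b->q11; q12-a->q7; q12-b->q14; q13-a->q15; q13-b->q13; q14-a->q15; q14-b->q14; q15-a->q12; q15-b->q14

Run two small machines in parallel and take their product. One (5 states) tracks the count of `a`s, saturating at 4; the other (5 states) tracks whether and how much of `aaab` has been seen. Each combined state is a pair, one component from each; accept when both components accept.
A 16-state machine:
          a    b  
>  q0     q1   q0 
   q1     q2   q3 
   q2     q4   q5 
   q3     q6   q3 
   q4     q7   q8 
   q5     q9   q5 
   q6    q10   q5 
   q7     q7  q11 
 * q8    q11   q8 
   q9    q12  q13 
   q10    q7  q13 
   q11   q11  q11 
   q12    q7  q14 
   q13   q15  q13 
   q14   q15  q14 
   q15   q12  q14 
(> = start, * = accepting)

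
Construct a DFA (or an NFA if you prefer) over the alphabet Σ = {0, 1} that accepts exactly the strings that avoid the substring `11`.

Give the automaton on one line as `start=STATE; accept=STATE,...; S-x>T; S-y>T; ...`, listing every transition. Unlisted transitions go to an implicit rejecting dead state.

start=A; accept=A,B; A-0>A; A-1>B; B-0>A; B-1>C; C-0>C; C-1>C

Track partial matches of the forbidden pattern `11`. State C is a dead state reached once `11` has occurred; every other state accepts. A means no part of `11` is currently matched.
       0  1 
>* A   A  B 
 * B   A  C 
   C   C  C 
(> = start, * = accepting)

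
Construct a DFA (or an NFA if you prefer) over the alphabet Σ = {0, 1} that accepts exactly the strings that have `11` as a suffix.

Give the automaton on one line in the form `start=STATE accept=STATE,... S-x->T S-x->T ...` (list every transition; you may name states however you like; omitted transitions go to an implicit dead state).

start=S0 accept=S2 S0-0->S0 S0-1->S1 S1-0->S0 S1-1->S2 S2-0->S0 S2-1->S2

Let each state record the length of the longest suffix of the input read so far that is also a prefix of `11`. S1 means the last symbol is `1`; S2 means the last 2 symbols are `11`. Accept only at S2, where the string currently ends in `11`.
A 3-state machine:
        0   1  
>  S0   S0  S1 
   S1   S0  S2 
 * S2   S0  S2 
(> = start, * = accepting)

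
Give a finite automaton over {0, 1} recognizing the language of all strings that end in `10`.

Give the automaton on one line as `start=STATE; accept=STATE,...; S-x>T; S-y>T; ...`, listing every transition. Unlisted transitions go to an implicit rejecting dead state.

Let each state record the length of the longest suffix of the input read so far that is also a prefix of `10`. S1 means the last symbol is `1`; S2 means the last 2 symbols are `10`. Accept only at S2, where the string currently ends in `10`.
With 3 states:
        0   1  
>  S0   S0  S1 
   S1   S2  S1 
 * S2   S0  S1 
(> = start, * = accepting)

start=S0; accept=S2; S0-0>S0; S0-1>S1; S1-0>S2; S1-1>S1; S2-0>S0; S2-1>S1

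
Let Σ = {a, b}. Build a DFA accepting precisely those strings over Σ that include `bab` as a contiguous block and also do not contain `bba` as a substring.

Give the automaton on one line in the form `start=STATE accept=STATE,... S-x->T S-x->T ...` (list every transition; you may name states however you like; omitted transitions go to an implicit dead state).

Build one automaton per condition and run them in lockstep. The first has 4 states tracking whether and how much of `bab` has been seen; the second has 4 states tracking partial matches of the forbidden pattern `bba`. A product state is a pair (one from each), accepting exactly when both do.
          a    b  
>  S0     S0   S1 
   S1     S2   S3 
   S2     S0   S4 
   S3     S5   S3 
 * S4     S6   S7 
   S5     S8   S9 
 * S6     S6   S4 
 * S7     S9   S7 
   S8     S8  S10 
   S9     S9   S9 
   S10    S5  S10 
(> = start, * = accepting)

start=S0 accept=S4,S6,S7 S0-a->S0 S0-b->S1 S1-a->S2 S1-b->S3 S2-a->S0 S2-b->S4 S3-a->S5 S3-b->S3 S4-a->S6 S4-b->S7 S5-a->S8 S5-b->S9 S6-a->S6 S6-b->S4 S7-a->S9 S7-b->S7 S8-a->S8 S8-b->S10 S9-a->S9 S9-b->S9 S10-a->S5 S10-b->S10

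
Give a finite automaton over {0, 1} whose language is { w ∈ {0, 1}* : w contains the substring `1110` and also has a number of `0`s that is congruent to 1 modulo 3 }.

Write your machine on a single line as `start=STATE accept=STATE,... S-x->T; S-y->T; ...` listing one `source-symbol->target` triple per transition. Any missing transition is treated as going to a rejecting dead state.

start=S0; accept=S11; S0-0->S1; S0-1->S2; S1-0->S3; S1-1->S4; S2-0->S1; S2-1->S5; S3-0->S0; S3-1->S6; S4-0->S3; S4-1->S7; S5-0->S1; S5-1->S8; S6-0->S0; S6-1->S9; S7-0->S3; S7-1->S10; S8-0->S11; S8-1->S8; S9-0->S0; S9-1->S12; S10-0->S12; S10-1->S10; S11-0->S12; S11-1->S11; S12-0->S8; S12-1->S12

Handle the two conditions separately and then intersect. The first has 5 states tracking whether and how much of `1110` has been seen; the second has 3 states tracking the count of `0`s modulo 3. A product state is a pair (one from each), accepting exactly when both do. Equivalent product states are then merged.
13 states suffice.
          0    1  
>  S0     S1   S2 
   S1     S3   S4 
   S2     S1   S5 
   S3     S0   S6 
   S4     S3   S7 
   S5     S1   S8 
   S6     S0   S9 
   S7     S3  S10 
   S8    S11   S8 
   S9     S0  S12 
   S10   S12  S10 
 * S11   S12  S11 
   S12    S8  S12 
(> = start, * = accepting)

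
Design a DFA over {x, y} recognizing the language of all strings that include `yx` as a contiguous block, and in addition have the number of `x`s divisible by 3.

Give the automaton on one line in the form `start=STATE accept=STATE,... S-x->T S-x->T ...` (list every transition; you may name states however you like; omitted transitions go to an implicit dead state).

start=A accept=I A-x->B A-y->C B-x->D B-y->E C-x->F C-y->C D-x->A D-y->G E-x->H E-y->E F-x->H F-y->F G-x->I G-y->G H-x->I H-y->H I-x->F I-y->I

Handle the two conditions separately and then intersect. One (3 states) tracks whether and how much of `yx` has been seen; the other (3 states) tracks the count of `x`s modulo 3. Each combined state is a pair, one component from each; accept when both components accept.
A 9-state machine:
       x  y 
>  A   B  C 
   B   D  E 
   C   F  C 
   D   A  G 
   E   H  E 
   F   H  F 
   G   I  G 
   H   I  H 
 * I   F  I 
(> = start, * = accepting)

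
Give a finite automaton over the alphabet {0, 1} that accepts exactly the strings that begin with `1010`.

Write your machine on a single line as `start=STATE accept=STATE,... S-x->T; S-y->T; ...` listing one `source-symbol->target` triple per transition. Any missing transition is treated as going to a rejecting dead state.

Check the first 4 symbols one by one: A through D record how many have matched `1010` so far; any wrong symbol goes to the dead state F. After all 4 match we enter the accepting sink E.
       0  1 
>  A   F  B 
   B   C  F 
   C   F  D 
   D   E  F 
 * E   E  E 
   F   F  F 
(> = start, * = accepting)

start=A; accept=E; A-0->F; A-1->B; B-0->C; B-1->F; C-0->F; C-1->D; D-0->E; D-1->F; E-0->E; E-1->E; F-0->F; F-1->F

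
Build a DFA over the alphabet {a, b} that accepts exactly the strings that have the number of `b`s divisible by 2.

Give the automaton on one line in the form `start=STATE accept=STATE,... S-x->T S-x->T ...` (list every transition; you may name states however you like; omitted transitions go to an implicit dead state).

start=S0 accept=S0 S0-a->S0 S0-b->S1 S1-a->S1 S1-b->S0

Keep the running count of `b`s modulo 2: each `b` advances along the cycle S0 → S1 → S0 while other symbols loop. Accept at S0.
A 2-state machine:
        a   b  
>* S0   S0  S1 
   S1   S1  S0 
(> = start, * = accepting)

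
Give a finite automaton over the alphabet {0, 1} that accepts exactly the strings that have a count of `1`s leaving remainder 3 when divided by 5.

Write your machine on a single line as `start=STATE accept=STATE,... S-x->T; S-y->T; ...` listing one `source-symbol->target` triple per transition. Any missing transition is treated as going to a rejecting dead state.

The only thing that matters is how many `1`s have appeared, reduced mod 5. Use one state per residue: s0 for 0, …, s4 for 4. Reading `1` moves to the next residue; anything else stays put. s3 is accepting.
A 5-state machine:
        0   1  
>  s0   s0  s1 
   s1   s1  s2 
   s2   s2  s3 
 * s3   s3  s4 
   s4   s4  s0 
(> = start, * = accepting)

start=s0; accept=s3; s0-0->s0; s0-1->s1; s1-0->s1; s1-1->s2; s2-0->s2; s2-1->s3; s3-0->s3; s3-1->s4; s4-0->s4; s4-1->s0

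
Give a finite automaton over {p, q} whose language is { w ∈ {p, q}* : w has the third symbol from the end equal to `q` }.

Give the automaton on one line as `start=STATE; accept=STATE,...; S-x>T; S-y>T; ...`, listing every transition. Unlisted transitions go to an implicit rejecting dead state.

Because acceptance depends on a position counted from the end, the machine has to buffer the most recent 3 symbols. Make each state the string of the last up-to-3 symbols read; on input `x` shift the window left and append `x`. Accept when the buffered window has length 3 and begins with `q`.
A 15-state machine:
          p    q  
>  S0     S1   S2 
   S1     S3   S4 
   S2     S5   S6 
   S3     S7   S8 
   S4     S9  S10 
   S5    S11  S12 
   S6    S13  S14 
   S7     S7   S8 
   S8     S9  S10 
   S9    S11  S12 
   S10   S13  S14 
 * S11    S7   S8 
 * S12    S9  S10 
 * S13   S11  S12 
 * S14   S13  S14 
(> = start, * = accepting)

start=S0; accept=S11,S12,S13,S14; S0-p>S1; S0-q>S2; S1-p>S3; S1-q>S4; S2-p>S5; S2-q>S6; S3-p>S7; S3-q>S8; S4-p>S9; S4-q>S10; S5-p>S11; S5-q>S12; S6-p>S13; S6-q>S14; S7-p>S7; S7-q>S8; S8-p>S9; S8-q>S10; S9-p>S11; S9-q>S12; S10-p>S13; S10-q>S14; S11-p>S7; S11-q>S8; S12-p>S9; S12-q>S10; S13-p>S11; S13-q>S12; S14-p>S13; S14-q>S14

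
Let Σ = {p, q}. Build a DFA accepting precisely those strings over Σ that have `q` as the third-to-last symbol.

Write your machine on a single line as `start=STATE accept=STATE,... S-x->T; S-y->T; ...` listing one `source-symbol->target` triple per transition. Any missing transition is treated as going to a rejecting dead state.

start=s0; accept=s11,s12,s13,s14; s0-p->s1; s0-q->s2; s1-p->s3; s1-q->s4; s2-p->s5; s2-q->s6; s3-p->s7; s3-q->s8; s4-p->s9; s4-q->s10; s5-p->s11; s5-q->s12; s6-p->s13; s6-q->s14; s7-p->s7; s7-q->s8; s8-p->s9; s8-q->s10; s9-p->s11; s9-q->s12; s10-p->s13; s10-q->s14; s11-p->s7; s11-q->s8; s12-p->s9; s12-q->s10; s13-p->s11; s13-q->s12; s14-p->s13; s14-q->s14

Because acceptance depends on a position counted from the end, the machine has to buffer the most recent 3 symbols. Make each state the string of the last up-to-3 symbols read; on input `x` shift the window left and append `x`. Accept when the buffered window has length 3 and begins with `q`.
A 15-state machine:
          p    q  
>  s0     s1   s2 
   s1     s3   s4 
   s2     s5   s6 
   s3     s7   s8 
   s4     s9  s10 
   s5    s11  s12 
   s6    s13  s14 
   s7     s7   s8 
   s8     s9  s10 
   s9    s11  s12 
   s10   s13  s14 
 * s11    s7   s8 
 * s12    s9  s10 
 * s13   s11  s12 
 * s14   s13  s14 
(> = start, * = accepting)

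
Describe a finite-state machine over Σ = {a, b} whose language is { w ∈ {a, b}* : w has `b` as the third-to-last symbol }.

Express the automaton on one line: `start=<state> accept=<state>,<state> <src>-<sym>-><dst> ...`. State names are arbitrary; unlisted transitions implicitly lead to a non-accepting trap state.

start=q0 accept=q11,q12,q13,q14 q0-a->q1 q0-b->q2 q1-a->q3 q1-b->q4 q2-a->q5 q2-b->q6 q3-a->q7 q3-b->q8 q4-a->q9 q4-b->q10 q5-a->q11 q5-b->q12 q6-a->q13 q6-b->q14 q7-a->q7 q7-b->q8 q8-a->q9 q8-b->q10 q9-a->q11 q9-b->q12 q10-a->q13 q10-b->q14 q11-a->q7 q11-b->q8 q12-a->q9 q12-b->q10 q13-a->q11 q13-b->q12 q14-a->q13 q14-b->q14

Because acceptance depends on a position counted from the end, the machine has to buffer the most recent 3 symbols. Make each state the string of the last up-to-3 symbols read; on input `x` shift the window left and append `x`. Accept when the buffered window has length 3 and begins with `b`.
With 15 states:
          a    b  
>  q0     q1   q2 
   q1     q3   q4 
   q2     q5   q6 
   q3     q7   q8 
   q4     q9  q10 
   q5    q11  q12 
   q6    q13  q14 
   q7     q7   q8 
   q8     q9  q10 
   q9    q11  q12 
   q10   q13  q14 
 * q11    q7   q8 
 * q12    q9  q10 
 * q13   q11  q12 
 * q14   q13  q14 
(> = start, * = accepting)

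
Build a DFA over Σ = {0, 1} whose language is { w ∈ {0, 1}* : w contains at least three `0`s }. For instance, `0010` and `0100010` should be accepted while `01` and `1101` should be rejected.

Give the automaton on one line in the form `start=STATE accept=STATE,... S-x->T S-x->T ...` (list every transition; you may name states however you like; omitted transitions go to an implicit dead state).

start=q0 accept=q3,q4 q0-0->q1 q0-1->q0 q1-0->q2 q1-1->q1 q2-0->q3 q2-1->q2 q3-0->q4 q3-1->q3 q4-0->q4 q4-1->q4

Count `0`s, saturating at 4: states q0 through q3 mean 0 through 3 `0`s seen; q4 means more than 3. Each `0` increments (capped at q4); other symbols loop. Accept from {q3, q4}.
A 5-state machine:
        0   1  
>  q0   q1  q0 
   q1   q2  q1 
   q2   q3  q2 
 * q3   q4  q3 
 * q4   q4  q4 
(> = start, * = accepting)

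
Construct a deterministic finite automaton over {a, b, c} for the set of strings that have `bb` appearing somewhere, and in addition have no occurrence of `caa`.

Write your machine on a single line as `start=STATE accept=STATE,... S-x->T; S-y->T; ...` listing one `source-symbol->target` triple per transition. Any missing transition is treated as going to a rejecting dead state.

start=q0; accept=q3,q5,q7; q0-a->q0; q0-b->q1; q0-c->q2; q1-a->q0; q1-b->q3; q1-c->q2; q2-a->q4; q2-b->q1; q2-c->q2; q3-a->q3; q3-b->q3; q3-c->q5; q4-a->q6; q4-b->q1; q4-c->q2; q5-a->q7; q5-b->q3; q5-c->q5; q6-a->q6; q6-b->q6; q6-c->q6; q7-a->q6; q7-b->q3; q7-c->q5

Build one automaton per condition and run them in lockstep. The first has 3 states tracking whether and how much of `bb` has been seen; the second has 4 states tracking partial matches of the forbidden pattern `caa`. A product state is a pair (one from each), accepting exactly when both do. Equivalent product states are then merged.
8 states suffice.
        a   b   c  
>  q0   q0  q1  q2 
   q1   q0  q3  q2 
   q2   q4  q1  q2 
 * q3   q3  q3  q5 
   q4   q6  q1  q2 
 * q5   q7  q3  q5 
   q6   q6  q6  q6 
 * q7   q6  q3  q5 
(> = start, * = accepting)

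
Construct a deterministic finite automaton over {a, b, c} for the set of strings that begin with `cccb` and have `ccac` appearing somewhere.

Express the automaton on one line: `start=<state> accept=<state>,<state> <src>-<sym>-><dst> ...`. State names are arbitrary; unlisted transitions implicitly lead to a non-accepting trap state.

start=q0 accept=q9 q0-a->q1 q0-b->q1 q0-c->q2 q1-a->q1 q1-b->q1 q1-c->q1 q2-a->q1 q2-b->q1 q2-c->q3 q3-a->q1 q3-b->q1 q3-c->q4 q4-a->q1 q4-b->q5 q4-c->q1 q5-a->q5 q5-b->q5 q5-c->q6 q6-a->q5 q6-b->q5 q6-c->q7 q7-a->q8 q7-b->q5 q7-c->q7 q8-a->q5 q8-b->q5 q8-c->q9 q9-a->q9 q9-b->q9 q9-c->q9

Run two small machines in parallel and take their product. One (6 states) tracks whether the input so far still matches the prefix `cccb`; the other (5 states) tracks whether and how much of `ccac` has been seen. Each combined state is a pair, one component from each; accept when both components accept. Minimizing collapses redundant product states.
10 states suffice.
        a   b   c  
>  q0   q1  q1  q2 
   q1   q1  q1  q1 
   q2   q1  q1  q3 
   q3   q1  q1  q4 
   q4   q1  q5  q1 
   q5   q5  q5  q6 
   q6   q5  q5  q7 
   q7   q8  q5  q7 
   q8   q5  q5  q9 
 * q9   q9  q9  q9 
(> = start, * = accepting)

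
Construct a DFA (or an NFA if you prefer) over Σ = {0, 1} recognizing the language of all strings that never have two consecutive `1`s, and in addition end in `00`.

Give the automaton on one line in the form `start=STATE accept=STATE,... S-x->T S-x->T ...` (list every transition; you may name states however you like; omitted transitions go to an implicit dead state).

Run two small machines in parallel and take their product. One (3 states) tracks partial matches of the forbidden pattern `11`; the other (3 states) tracks how much of the suffix `00` has currently been matched. Each combined state is a pair, one component from each; accept when both components accept. After merging equivalent states the machine shrinks.
5 states suffice.
        0   1  
>  s0   s1  s2 
   s1   s3  s2 
   s2   s1  s4 
 * s3   s3  s2 
   s4   s4  s4 
(> = start, * = accepting)

start=s0 accept=s3 s0-0->s1 s0-1->s2 s1-0->s3 s1-1->s2 s2-0->s1 s2-1->s4 s3-0->s3 s3-1->s2 s4-0->s4 s4-1->s4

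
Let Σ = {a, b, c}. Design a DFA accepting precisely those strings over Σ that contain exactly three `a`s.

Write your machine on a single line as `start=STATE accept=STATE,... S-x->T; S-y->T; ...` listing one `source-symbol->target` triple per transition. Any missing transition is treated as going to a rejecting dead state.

start=q0; accept=q3; q0-a->q1; q0-b->q0; q0-c->q0; q1-a->q2; q1-b->q1; q1-c->q1; q2-a->q3; q2-b->q2; q2-c->q2; q3-a->q4; q3-b->q3; q3-c->q3; q4-a->q4; q4-b->q4; q4-c->q4

Only the number of `a`s matters, and only up to 4. Make a chain q0 → q1 → q2 → q3 → q4 advanced by each `a` (with q4 absorbing); every other symbol self-loops. The accepting set is {q3}.
        a   b   c  
>  q0   q1  q0  q0 
   q1   q2  q1  q1 
   q2   q3  q2  q2 
 * q3   q4  q3  q3 
   q4   q4  q4  q4 
(> = start, * = accepting)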